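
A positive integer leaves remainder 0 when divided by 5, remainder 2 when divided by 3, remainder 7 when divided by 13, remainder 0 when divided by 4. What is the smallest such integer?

Combine the congruences pairwise.
From m ≡ 0 (mod 5) write m = 0 + 5t. Substituting into m ≡ 2 (mod 3) gives 5t ≡ 2 (mod 3), and since 2⁻¹ ≡ 2 (mod 3), t ≡ 1. Hence m ≡ 0 + 5·1 = 5 (mod 15).
From m ≡ 5 (mod 15) write m = 5 + 15t. Substituting into m ≡ 7 (mod 13) gives 15t ≡ 2 (mod 13), and since 2⁻¹ ≡ 7 (mod 13), t ≡ 1. Hence m ≡ 5 + 15·1 = 20 (mod 195).
From m ≡ 20 (mod 195) write m = 20 + 195t. Substituting into m ≡ 0 (mod 4) gives 195t ≡ 0 (mod 4), and since 3⁻¹ ≡ 3 (mod 4), t ≡ 0. Hence m ≡ 20 + 195·0 = 20 (mod 780).

20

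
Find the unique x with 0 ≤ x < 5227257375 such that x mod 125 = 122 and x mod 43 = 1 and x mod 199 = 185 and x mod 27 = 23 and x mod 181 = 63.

4607181122

The moduli are pairwise coprime; N = 125·43·199·27·181 = 5227257375.
N/125 = 41818059; 41818059 ≡ 59 (mod 125); 59·89 ≡ 1, so inverse 89.
N/43 = 121564125; 121564125 ≡ 29 (mod 43); 29·3 ≡ 1, so inverse 3.
N/199 = 26267625; 26267625 ≡ 23 (mod 199); 23·26 ≡ 1, so inverse 26.
N/27 = 193602125; 193602125 ≡ 2 (mod 27); 2·14 ≡ 1, so inverse 14.
N/181 = 28879875; 28879875 ≡ 58 (mod 181); 58·103 ≡ 1, so inverse 103.
x ≡ 122·41818059·89 + 1·121564125·3 + 185·26267625·26 + 23·193602125·14 + 63·28879875·103 = 830513846372.
830513846372 mod 5227257375 = 4607181122.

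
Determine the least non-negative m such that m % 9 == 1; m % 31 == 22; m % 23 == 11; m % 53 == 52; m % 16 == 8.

Combine the congruences pairwise.
From m ≡ 1 (mod 9) write m = 1 + 9t. Substituting into m ≡ 22 (mod 31) gives 9t ≡ 21 (mod 31), and since 9⁻¹ ≡ 7 (mod 31), t ≡ 23. Hence m ≡ 1 + 9·23 = 208 (mod 279).
From m ≡ 208 (mod 279) write m = 208 + 279t. Substituting into m ≡ 11 (mod 23) gives 279t ≡ 10 (mod 23), and since 3⁻¹ ≡ 8 (mod 23), t ≡ 11. Hence m ≡ 208 + 279·11 = 3277 (mod 6417).
From m ≡ 3277 (mod 6417) write m = 3277 + 6417t. Substituting into m ≡ 52 (mod 53) gives 6417t ≡ 8 (mod 53), and since 4⁻¹ ≡ 40 (mod 53), t ≡ 2. Hence m ≡ 3277 + 6417·2 = 16111 (mod 340101).
From m ≡ 16111 (mod 340101) write m = 16111 + 340101t. Substituting into m ≡ 8 (mod 16) gives 340101t ≡ 9 (mod 16), and since 5⁻¹ ≡ 13 (mod 16), t ≡ 5. Hence m ≡ 16111 + 340101·5 = 1716616 (mod 5441616).

1716616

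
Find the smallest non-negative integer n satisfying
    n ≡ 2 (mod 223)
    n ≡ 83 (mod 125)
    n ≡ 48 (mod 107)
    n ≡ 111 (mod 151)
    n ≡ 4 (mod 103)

34261775083

The moduli are pairwise coprime; M = 223·125·107·151·103 = 46388766625.
M/223 = 208021375; 208021375 ≡ 62 (mod 223); 62·18 ≡ 1, so inverse 18.
M/125 = 371110133; 371110133 ≡ 8 (mod 125); 8·47 ≡ 1, so inverse 47.
M/107 = 433539875; 433539875 ≡ 57 (mod 107); 57·92 ≡ 1, so inverse 92.
M/151 = 307210375; 307210375 ≡ 120 (mod 151); 120·112 ≡ 1, so inverse 112.
M/103 = 450376375; 450376375 ≡ 17 (mod 103); 17·97 ≡ 1, so inverse 97.
n ≡ 2·208021375·18 + 83·371110133·47 + 48·433539875·92 + 111·307210375·112 + 4·450376375·97 = 7363686901833.
7363686901833 mod 46388766625 = 34261775083.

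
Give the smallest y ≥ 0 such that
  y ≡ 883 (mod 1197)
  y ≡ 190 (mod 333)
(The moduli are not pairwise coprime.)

Combine the congruences pairwise.
gcd(1197, 333) = 9 and 9 | (190 − 883), so the pair is consistent; merging gives y ≡ 18838 (mod 44289), where 44289 = lcm(1197, 333).
The solution is unique modulo lcm(1197, 333) = 44289.

18838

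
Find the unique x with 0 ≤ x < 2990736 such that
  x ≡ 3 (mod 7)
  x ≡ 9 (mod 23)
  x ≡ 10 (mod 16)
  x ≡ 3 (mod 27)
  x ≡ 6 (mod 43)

2906634

From x ≡ 3 (mod 7) write x = 3 + 7t. Substituting into x ≡ 9 (mod 23) gives 7t ≡ 6 (mod 23), and since 7⁻¹ ≡ 10 (mod 23), t ≡ 14. Hence x ≡ 3 + 7·14 = 101 (mod 161).
From x ≡ 101 (mod 161) write x = 101 + 161t. Substituting into x ≡ 10 (mod 16) gives 161t ≡ 5 (mod 16), and since 1⁻¹ ≡ 1 (mod 16), t ≡ 5. Hence x ≡ 101 + 161·5 = 906 (mod 2576).
From x ≡ 906 (mod 2576) write x = 906 + 2576t. Substituting into x ≡ 3 (mod 27) gives 2576t ≡ 15 (mod 27), and since 11⁻¹ ≡ 5 (mod 27), t ≡ 21. Hence x ≡ 906 + 2576·21 = 55002 (mod 69552).
From x ≡ 55002 (mod 69552) write x = 55002 + 69552t. Substituting into x ≡ 6 (mod 43) gives 69552t ≡ 1 (mod 43), and since 21⁻¹ ≡ 41 (mod 43), t ≡ 41. Hence x ≡ 55002 + 69552·41 = 2906634 (mod 2990736).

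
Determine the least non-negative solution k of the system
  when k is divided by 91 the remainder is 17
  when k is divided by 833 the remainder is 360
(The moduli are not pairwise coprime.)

gcd(91, 833) = 7 and 7 | (360 − 17), so the pair is consistent; merging gives k ≡ 7024 (mod 10829), where 10829 = lcm(91, 833).
The solution is unique modulo lcm(91, 833) = 10829.

7024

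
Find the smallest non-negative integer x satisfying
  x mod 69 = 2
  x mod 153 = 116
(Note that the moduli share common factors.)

gcd(69, 153) = 3 and 3 | (116 − 2), so the pair is consistent; merging gives x ≡ 3176 (mod 3519), where 3519 = lcm(69, 153).
The solution is unique modulo lcm(69, 153) = 3519.

3176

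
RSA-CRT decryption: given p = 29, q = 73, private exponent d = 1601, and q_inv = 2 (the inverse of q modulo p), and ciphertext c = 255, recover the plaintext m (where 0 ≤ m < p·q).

1823

d_p = d mod (p−1) = 1601 mod 28 = 5; d_q = d mod (q−1) = 17.
m₁ = c^(d_p) mod p: c ≡ 23 (mod 29), and 23^5 mod 29 = 25.
m₂ = c^(d_q) mod q: c ≡ 36 (mod 73), and 36^17 mod 73 = 71.
h = q_inv·(m₁ − m₂) mod p = 2·(25 − 71) mod 29 = 24.
m = m₂ + h·q = 71 + 24·73 = 1823.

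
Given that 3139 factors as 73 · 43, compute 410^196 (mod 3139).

Mod 73: 410 ≡ 45; by Fermat, exponent reduces to 196 mod 72 = 52; 45^52 ≡ 36 (mod 73).
Mod 43: 410 ≡ 23; by Fermat, exponent reduces to 196 mod 42 = 28; 23^28 ≡ 6 (mod 43).
Combine by CRT: x ≡ 36 (mod 73), x ≡ 6 (mod 43) ⇒ x ≡ 3102 (mod 3139).

3102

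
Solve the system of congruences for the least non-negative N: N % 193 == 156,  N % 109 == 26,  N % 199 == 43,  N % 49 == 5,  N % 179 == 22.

27363230970

The moduli are pairwise coprime; M = 193·109·199·49·179 = 36718589873.
M/193 = 190251761; 190251761 ≡ 81 (mod 193); 81·112 ≡ 1, so inverse 112.
M/109 = 336867797; 336867797 ≡ 27 (mod 109); 27·105 ≡ 1, so inverse 105.
M/199 = 184515527; 184515527 ≡ 140 (mod 199); 140·172 ≡ 1, so inverse 172.
M/49 = 749358977; 749358977 ≡ 17 (mod 49); 17·26 ≡ 1, so inverse 26.
M/179 = 205131787; 205131787 ≡ 114 (mod 179); 114·11 ≡ 1, so inverse 11.
N ≡ 156·190251761·112 + 26·336867797·105 + 43·184515527·172 + 5·749358977·26 + 22·205131787·11 = 5755463251158.
5755463251158 mod 36718589873 = 27363230970.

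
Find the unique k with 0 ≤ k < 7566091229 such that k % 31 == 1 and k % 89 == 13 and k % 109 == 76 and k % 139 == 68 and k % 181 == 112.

2936020479

From k ≡ 1 (mod 31) write k = 1 + 31t. Substituting into k ≡ 13 (mod 89) gives 31t ≡ 12 (mod 89), and since 31⁻¹ ≡ 23 (mod 89), t ≡ 9. Hence k ≡ 1 + 31·9 = 280 (mod 2759).
From k ≡ 280 (mod 2759) write k = 280 + 2759t. Substituting into k ≡ 76 (mod 109) gives 2759t ≡ 14 (mod 109), and since 34⁻¹ ≡ 93 (mod 109), t ≡ 103. Hence k ≡ 280 + 2759·103 = 284457 (mod 300731).
From k ≡ 284457 (mod 300731) write k = 284457 + 300731t. Substituting into k ≡ 68 (mod 139) gives 300731t ≡ 5 (mod 139), and since 74⁻¹ ≡ 62 (mod 139), t ≡ 32. Hence k ≡ 284457 + 300731·32 = 9907849 (mod 41801609).
From k ≡ 9907849 (mod 41801609) write k = 9907849 + 41801609t. Substituting into k ≡ 112 (mod 181) gives 41801609t ≡ 22 (mod 181), and since 21⁻¹ ≡ 69 (mod 181), t ≡ 70. Hence k ≡ 9907849 + 41801609·70 = 2936020479 (mod 7566091229).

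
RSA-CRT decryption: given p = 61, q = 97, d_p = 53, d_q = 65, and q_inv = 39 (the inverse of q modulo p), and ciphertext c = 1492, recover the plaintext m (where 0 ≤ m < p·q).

m₁ = c^(d_p) mod p: c ≡ 28 (mod 61), and 28^53 mod 61 = 8.
m₂ = c^(d_q) mod q: c ≡ 37 (mod 97), and 37^65 mod 97 = 26.
h = q_inv·(m₁ − m₂) mod p = 39·(8 − 26) mod 61 = 30.
m = m₂ + h·q = 26 + 30·97 = 2936.

2936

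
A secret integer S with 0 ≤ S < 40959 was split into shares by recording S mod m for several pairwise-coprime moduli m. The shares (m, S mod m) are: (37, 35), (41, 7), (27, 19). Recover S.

39736

The moduli are pairwise coprime; N = 37·41·27 = 40959.
N/37 = 1107; 1107 ≡ 34 (mod 37); 34·12 ≡ 1, so inverse 12.
N/41 = 999; 999 ≡ 15 (mod 41); 15·11 ≡ 1, so inverse 11.
N/27 = 1517; 1517 ≡ 5 (mod 27); 5·11 ≡ 1, so inverse 11.
S ≡ 35·1107·12 + 7·999·11 + 19·1517·11 = 858916.
858916 mod 40959 = 39736.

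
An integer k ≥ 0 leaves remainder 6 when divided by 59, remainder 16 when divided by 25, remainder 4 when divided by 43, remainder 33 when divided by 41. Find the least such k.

1568816

From k ≡ 6 (mod 59) write k = 6 + 59t. Substituting into k ≡ 16 (mod 25) gives 59t ≡ 10 (mod 25), and since 9⁻¹ ≡ 14 (mod 25), t ≡ 15. Hence k ≡ 6 + 59·15 = 891 (mod 1475).
From k ≡ 891 (mod 1475) write k = 891 + 1475t. Substituting into k ≡ 4 (mod 43) gives 1475t ≡ 16 (mod 43), and since 13⁻¹ ≡ 10 (mod 43), t ≡ 31. Hence k ≡ 891 + 1475·31 = 46616 (mod 63425).
From k ≡ 46616 (mod 63425) write k = 46616 + 63425t. Substituting into k ≡ 33 (mod 41) gives 63425t ≡ 34 (mod 41), and since 39⁻¹ ≡ 20 (mod 41), t ≡ 24. Hence k ≡ 46616 + 63425·24 = 1568816 (mod 2600425).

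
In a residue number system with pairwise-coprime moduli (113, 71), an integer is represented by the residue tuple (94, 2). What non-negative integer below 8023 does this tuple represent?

4049

From x ≡ 94 (mod 113) write x = 94 + 113t. Substituting into x ≡ 2 (mod 71) gives 113t ≡ 50 (mod 71), and since 42⁻¹ ≡ 22 (mod 71), t ≡ 35. Hence x ≡ 94 + 113·35 = 4049 (mod 8023).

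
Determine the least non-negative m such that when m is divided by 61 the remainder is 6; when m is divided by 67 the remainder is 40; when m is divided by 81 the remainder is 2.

231257

From m ≡ 6 (mod 61) write m = 6 + 61t. Substituting into m ≡ 40 (mod 67) gives 61t ≡ 34 (mod 67), and since 61⁻¹ ≡ 11 (mod 67), t ≡ 39. Hence m ≡ 6 + 61·39 = 2385 (mod 4087).
From m ≡ 2385 (mod 4087) write m = 2385 + 4087t. Substituting into m ≡ 2 (mod 81) gives 4087t ≡ 47 (mod 81), and since 37⁻¹ ≡ 46 (mod 81), t ≡ 56. Hence m ≡ 2385 + 4087·56 = 231257 (mod 331047).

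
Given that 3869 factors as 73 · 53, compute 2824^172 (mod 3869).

Mod 73: 2824 ≡ 50; by Fermat, exponent reduces to 172 mod 72 = 28; 50^28 ≡ 37 (mod 73).
Mod 53: 2824 ≡ 15; by Fermat, exponent reduces to 172 mod 52 = 16; 15^16 ≡ 36 (mod 53).
Combine by CRT: x ≡ 37 (mod 73), x ≡ 36 (mod 53) ⇒ x ≡ 3322 (mod 3869).

3322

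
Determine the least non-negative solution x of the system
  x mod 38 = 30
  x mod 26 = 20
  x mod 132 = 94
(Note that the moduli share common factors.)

26098

Combine the congruences pairwise.
gcd(38, 26) = 2 and 2 | (20 − 30), so the pair is consistent; merging gives x ≡ 410 (mod 494), where 494 = lcm(38, 26).
gcd(494, 132) = 2 and 2 | (94 − 410), so the pair is consistent; merging gives x ≡ 26098 (mod 32604), where 32604 = lcm(494, 132).
The solution is unique modulo lcm(38, 26, 132) = 32604.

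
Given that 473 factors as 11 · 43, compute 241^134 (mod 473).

397

Mod 11: 241 ≡ 10; by Fermat, exponent reduces to 134 mod 10 = 4; 10^4 ≡ 1 (mod 11).
Mod 43: 241 ≡ 26; by Fermat, exponent reduces to 134 mod 42 = 8; 26^8 ≡ 10 (mod 43).
Combine by CRT: x ≡ 1 (mod 11), x ≡ 10 (mod 43) ⇒ x ≡ 397 (mod 473).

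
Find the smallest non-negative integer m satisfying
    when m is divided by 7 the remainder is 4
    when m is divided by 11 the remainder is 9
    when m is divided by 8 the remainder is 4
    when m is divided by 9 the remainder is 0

900

The moduli are pairwise coprime; N = 7·11·8·9 = 5544.
N/7 = 792; 792 ≡ 1 (mod 7), inverse 1.
N/11 = 504; 504 ≡ 9 (mod 11); 9·5 ≡ 1, so inverse 5.
N/8 = 693; 693 ≡ 5 (mod 8); 5·5 ≡ 1, so inverse 5.
N/9 = 616; 616 ≡ 4 (mod 9); 4·7 ≡ 1, so inverse 7.
m ≡ 4·792·1 + 9·504·5 + 4·693·5 + 0·616·7 = 39708.
39708 mod 5544 = 900.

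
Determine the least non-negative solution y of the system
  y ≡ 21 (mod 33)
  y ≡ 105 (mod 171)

1473

gcd(33, 171) = 3 and 3 | (105 − 21), so the pair is consistent; merging gives y ≡ 1473 (mod 1881), where 1881 = lcm(33, 171).
The solution is unique modulo lcm(33, 171) = 1881.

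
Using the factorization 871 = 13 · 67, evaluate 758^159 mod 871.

Mod 13: 758 ≡ 4; by Fermat, exponent reduces to 159 mod 12 = 3; 4^3 ≡ 12 (mod 13).
Mod 67: 758 ≡ 21; by Fermat, exponent reduces to 159 mod 66 = 27; 21^27 ≡ 14 (mod 67).
Combine by CRT: x ≡ 12 (mod 13), x ≡ 14 (mod 67) ⇒ x ≡ 818 (mod 871).

818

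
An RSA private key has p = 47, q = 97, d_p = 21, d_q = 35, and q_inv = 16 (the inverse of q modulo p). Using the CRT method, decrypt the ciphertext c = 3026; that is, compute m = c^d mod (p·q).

263

m₁ = c^(d_p) mod p: c ≡ 18 (mod 47), and 18^21 mod 47 = 28.
m₂ = c^(d_q) mod q: c ≡ 19 (mod 97), and 19^35 mod 97 = 69.
h = q_inv·(m₁ − m₂) mod p = 16·(28 − 69) mod 47 = 2.
m = m₂ + h·q = 69 + 2·97 = 263.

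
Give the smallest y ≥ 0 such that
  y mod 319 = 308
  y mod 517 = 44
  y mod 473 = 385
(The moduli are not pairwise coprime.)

20724

gcd(319, 517) = 11 and 11 | (44 − 308), so the pair is consistent; merging gives y ≡ 5731 (mod 14993), where 14993 = lcm(319, 517).
gcd(14993, 473) = 11 and 11 | (385 − 5731), so the pair is consistent; merging gives y ≡ 20724 (mod 644699), where 644699 = lcm(14993, 473).
The solution is unique modulo lcm(319, 517, 473) = 644699.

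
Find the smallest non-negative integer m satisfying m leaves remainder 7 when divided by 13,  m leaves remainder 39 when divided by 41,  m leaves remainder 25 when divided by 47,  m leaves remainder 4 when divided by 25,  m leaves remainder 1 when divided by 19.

From m ≡ 7 (mod 13) write m = 7 + 13t. Substituting into m ≡ 39 (mod 41) gives 13t ≡ 32 (mod 41), and since 13⁻¹ ≡ 19 (mod 41), t ≡ 34. Hence m ≡ 7 + 13·34 = 449 (mod 533).
From m ≡ 449 (mod 533) write m = 449 + 533t. Substituting into m ≡ 25 (mod 47) gives 533t ≡ 46 (mod 47), and since 16⁻¹ ≡ 3 (mod 47), t ≡ 44. Hence m ≡ 449 + 533·44 = 23901 (mod 25051).
From m ≡ 23901 (mod 25051) write m = 23901 + 25051t. Substituting into m ≡ 4 (mod 25) gives 25051t ≡ 3 (mod 25), and since 1⁻¹ ≡ 1 (mod 25), t ≡ 3. Hence m ≡ 23901 + 25051·3 = 99054 (mod 626275).
From m ≡ 99054 (mod 626275) write m = 99054 + 626275t. Substituting into m ≡ 1 (mod 19) gives 626275t ≡ 13 (mod 19), and since 16⁻¹ ≡ 6 (mod 19), t ≡ 2. Hence m ≡ 99054 + 626275·2 = 1351604 (mod 11899225).

1351604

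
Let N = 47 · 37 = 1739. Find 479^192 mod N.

Mod 47: 479 ≡ 9; by Fermat, exponent reduces to 192 mod 46 = 8; 9^8 ≡ 32 (mod 47).
Mod 37: 479 ≡ 35; by Fermat, exponent reduces to 192 mod 36 = 12; 35^12 ≡ 26 (mod 37).
Combine by CRT: x ≡ 32 (mod 47), x ≡ 26 (mod 37) ⇒ x ≡ 1395 (mod 1739).

1395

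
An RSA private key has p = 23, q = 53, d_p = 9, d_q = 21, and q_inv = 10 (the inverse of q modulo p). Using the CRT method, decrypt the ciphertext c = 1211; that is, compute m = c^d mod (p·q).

m₁ = c^(d_p) mod p: c ≡ 15 (mod 23), and 15^9 mod 23 = 14.
m₂ = c^(d_q) mod q: c ≡ 45 (mod 53), and 45^21 mod 53 = 19.
h = q_inv·(m₁ − m₂) mod p = 10·(14 − 19) mod 23 = 19.
m = m₂ + h·q = 19 + 19·53 = 1026.

1026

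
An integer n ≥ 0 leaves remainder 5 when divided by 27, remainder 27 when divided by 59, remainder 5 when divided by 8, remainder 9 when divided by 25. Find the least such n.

The moduli are pairwise coprime; M = 27·59·8·25 = 318600.
M/27 = 11800; 11800 ≡ 1 (mod 27), inverse 1.
M/59 = 5400; 5400 ≡ 31 (mod 59); 31·40 ≡ 1, so inverse 40.
M/8 = 39825; 39825 ≡ 1 (mod 8), inverse 1.
M/25 = 12744; 12744 ≡ 19 (mod 25); 19·4 ≡ 1, so inverse 4.
n ≡ 5·11800·1 + 27·5400·40 + 5·39825·1 + 9·12744·4 = 6548909.
6548909 mod 318600 = 176909.

176909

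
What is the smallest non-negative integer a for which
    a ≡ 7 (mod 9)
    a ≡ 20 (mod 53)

232

From a ≡ 7 (mod 9) write a = 7 + 9t. Substituting into a ≡ 20 (mod 53) gives 9t ≡ 13 (mod 53), and since 9⁻¹ ≡ 6 (mod 53), t ≡ 25. Hence a ≡ 7 + 9·25 = 232 (mod 477).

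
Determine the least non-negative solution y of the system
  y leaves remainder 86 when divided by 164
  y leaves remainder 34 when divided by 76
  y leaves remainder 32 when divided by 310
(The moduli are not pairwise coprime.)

227882

Combine the congruences pairwise.
gcd(164, 76) = 4 and 4 | (34 − 86), so the pair is consistent; merging gives y ≡ 414 (mod 3116), where 3116 = lcm(164, 76).
gcd(3116, 310) = 2 and 2 | (32 − 414), so the pair is consistent; merging gives y ≡ 227882 (mod 482980), where 482980 = lcm(3116, 310).
The solution is unique modulo lcm(164, 76, 310) = 482980.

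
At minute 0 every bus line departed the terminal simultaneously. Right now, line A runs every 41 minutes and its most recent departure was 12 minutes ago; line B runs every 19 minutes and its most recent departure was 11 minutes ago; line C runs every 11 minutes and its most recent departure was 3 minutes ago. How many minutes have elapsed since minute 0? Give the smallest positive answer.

1037

The moduli are pairwise coprime; N = 41·19·11 = 8569.
N/41 = 209; 209 ≡ 4 (mod 41); 4·31 ≡ 1, so inverse 31.
N/19 = 451; 451 ≡ 14 (mod 19); 14·15 ≡ 1, so inverse 15.
N/11 = 779; 779 ≡ 9 (mod 11); 9·5 ≡ 1, so inverse 5.
t ≡ 12·209·31 + 11·451·15 + 3·779·5 = 163848.
163848 mod 8569 = 1037.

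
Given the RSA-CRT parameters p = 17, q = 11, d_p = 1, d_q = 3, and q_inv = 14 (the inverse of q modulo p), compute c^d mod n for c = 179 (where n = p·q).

60

m₁ = c^(d_p) mod p: c ≡ 9 (mod 17), and 9^1 mod 17 = 9.
m₂ = c^(d_q) mod q: c ≡ 3 (mod 11), and 3^3 mod 11 = 5.
h = q_inv·(m₁ − m₂) mod p = 14·(9 − 5) mod 17 = 5.
m = m₂ + h·q = 5 + 5·11 = 60.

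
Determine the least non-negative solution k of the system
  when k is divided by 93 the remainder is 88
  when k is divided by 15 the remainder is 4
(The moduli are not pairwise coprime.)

Combine the congruences pairwise.
gcd(93, 15) = 3 and 3 | (4 − 88), so the pair is consistent; merging gives k ≡ 274 (mod 465), where 465 = lcm(93, 15).
The solution is unique modulo lcm(93, 15) = 465.

274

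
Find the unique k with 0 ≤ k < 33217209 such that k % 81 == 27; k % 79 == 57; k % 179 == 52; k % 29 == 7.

21297114

The moduli are pairwise coprime; N = 81·79·179·29 = 33217209.
N/81 = 410089; 410089 ≡ 67 (mod 81); 67·52 ≡ 1, so inverse 52.
N/79 = 420471; 420471 ≡ 33 (mod 79); 33·12 ≡ 1, so inverse 12.
N/179 = 185571; 185571 ≡ 127 (mod 179); 127·148 ≡ 1, so inverse 148.
N/29 = 1145421; 1145421 ≡ 8 (mod 29); 8·11 ≡ 1, so inverse 11.
k ≡ 27·410089·52 + 57·420471·12 + 52·185571·148 + 7·1145421·11 = 2379718953.
2379718953 mod 33217209 = 21297114.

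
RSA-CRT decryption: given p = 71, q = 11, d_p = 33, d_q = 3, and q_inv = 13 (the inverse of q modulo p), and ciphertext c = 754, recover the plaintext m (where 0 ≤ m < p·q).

m₁ = c^(d_p) mod p: c ≡ 44 (mod 71), and 44^33 mod 71 = 56.
m₂ = c^(d_q) mod q: c ≡ 6 (mod 11), and 6^3 mod 11 = 7.
h = q_inv·(m₁ − m₂) mod p = 13·(56 − 7) mod 71 = 69.
m = m₂ + h·q = 7 + 69·11 = 766.

766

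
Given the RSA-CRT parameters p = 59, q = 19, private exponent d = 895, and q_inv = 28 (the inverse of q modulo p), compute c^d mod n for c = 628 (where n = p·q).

d_p = d mod (p−1) = 895 mod 58 = 25; d_q = d mod (q−1) = 13.
m₁ = c^(d_p) mod p: c ≡ 38 (mod 59), and 38^25 mod 59 = 52.
m₂ = c^(d_q) mod q: c ≡ 1 (mod 19), and 1^13 mod 19 = 1.
h = q_inv·(m₁ − m₂) mod p = 28·(52 − 1) mod 59 = 12.
m = m₂ + h·q = 1 + 12·19 = 229.

229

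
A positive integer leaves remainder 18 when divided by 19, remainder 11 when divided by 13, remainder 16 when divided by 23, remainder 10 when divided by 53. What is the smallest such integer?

The moduli are pairwise coprime; N = 19·13·23·53 = 301093.
N/19 = 15847; 15847 ≡ 1 (mod 19), inverse 1.
N/13 = 23161; 23161 ≡ 8 (mod 13); 8·5 ≡ 1, so inverse 5.
N/23 = 13091; 13091 ≡ 4 (mod 23); 4·6 ≡ 1, so inverse 6.
N/53 = 5681; 5681 ≡ 10 (mod 53); 10·16 ≡ 1, so inverse 16.
k ≡ 18·15847·1 + 11·23161·5 + 16·13091·6 + 10·5681·16 = 3724797.
3724797 mod 301093 = 111681.

111681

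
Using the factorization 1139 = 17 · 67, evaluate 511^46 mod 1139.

Mod 17: 511 ≡ 1; by Fermat, exponent reduces to 46 mod 16 = 14; 1^14 ≡ 1 (mod 17).
Mod 67: 511 ≡ 42; 42^46 ≡ 22 (mod 67).
Combine by CRT: x ≡ 1 (mod 17), x ≡ 22 (mod 67) ⇒ x ≡ 290 (mod 1139).

290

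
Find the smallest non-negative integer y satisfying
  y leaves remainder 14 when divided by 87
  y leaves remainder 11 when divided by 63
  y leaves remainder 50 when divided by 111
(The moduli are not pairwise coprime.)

17588

gcd(87, 63) = 3 and 3 | (11 − 14), so the pair is consistent; merging gives y ≡ 1145 (mod 1827), where 1827 = lcm(87, 63).
gcd(1827, 111) = 3 and 3 | (50 − 1145), so the pair is consistent; merging gives y ≡ 17588 (mod 67599), where 67599 = lcm(1827, 111).
The solution is unique modulo lcm(87, 63, 111) = 67599.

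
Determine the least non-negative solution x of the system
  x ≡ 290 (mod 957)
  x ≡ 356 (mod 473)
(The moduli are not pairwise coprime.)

6032

gcd(957, 473) = 11 and 11 | (356 − 290), so the pair is consistent; merging gives x ≡ 6032 (mod 41151), where 41151 = lcm(957, 473).
The solution is unique modulo lcm(957, 473) = 41151.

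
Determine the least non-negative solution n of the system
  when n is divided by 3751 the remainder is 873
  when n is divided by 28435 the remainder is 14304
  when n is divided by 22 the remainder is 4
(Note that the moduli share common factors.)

Combine the congruences pairwise.
gcd(3751, 28435) = 121 and 121 | (14304 − 873), so the pair is consistent; merging gives n ≡ 867354 (mod 881485), where 881485 = lcm(3751, 28435).
gcd(881485, 22) = 11 and 11 | (4 − 867354), so the pair is consistent; merging gives n ≡ 867354 (mod 1762970), where 1762970 = lcm(881485, 22).
The solution is unique modulo lcm(3751, 28435, 22) = 1762970.

867354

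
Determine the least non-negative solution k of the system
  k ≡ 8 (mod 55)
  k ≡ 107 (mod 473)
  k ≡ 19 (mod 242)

gcd(55, 473) = 11 and 11 | (107 − 8), so the pair is consistent; merging gives k ≡ 1053 (mod 2365), where 2365 = lcm(55, 473).
gcd(2365, 242) = 11 and 11 | (19 − 1053), so the pair is consistent; merging gives k ≡ 24703 (mod 52030), where 52030 = lcm(2365, 242).
The solution is unique modulo lcm(55, 473, 242) = 52030.

24703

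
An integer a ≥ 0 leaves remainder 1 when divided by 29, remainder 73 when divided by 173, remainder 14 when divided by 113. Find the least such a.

The moduli are pairwise coprime; N = 29·173·113 = 566921.
N/29 = 19549; 19549 ≡ 3 (mod 29); 3·10 ≡ 1, so inverse 10.
N/173 = 3277; 3277 ≡ 163 (mod 173); 163·121 ≡ 1, so inverse 121.
N/113 = 5017; 5017 ≡ 45 (mod 113); 45·108 ≡ 1, so inverse 108.
a ≡ 1·19549·10 + 73·3277·121 + 14·5017·108 = 36726935.
36726935 mod 566921 = 443991.

443991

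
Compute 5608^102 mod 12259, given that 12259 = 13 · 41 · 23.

11725

Mod 13: 5608 ≡ 5; by Fermat, exponent reduces to 102 mod 12 = 6; 5^6 ≡ 12 (mod 13).
Mod 41: 5608 ≡ 32; by Fermat, exponent reduces to 102 mod 40 = 22; 32^22 ≡ 40 (mod 41).
Mod 23: 5608 ≡ 19; by Fermat, exponent reduces to 102 mod 22 = 14; 19^14 ≡ 18 (mod 23).
Combine by CRT: x ≡ 12 (mod 13), x ≡ 40 (mod 41), x ≡ 18 (mod 23) ⇒ x ≡ 11725 (mod 12259).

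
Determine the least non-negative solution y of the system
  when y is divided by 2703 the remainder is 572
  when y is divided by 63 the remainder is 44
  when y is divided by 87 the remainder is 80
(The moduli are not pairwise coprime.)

1033118

gcd(2703, 63) = 3 and 3 | (44 − 572), so the pair is consistent; merging gives y ≡ 11384 (mod 56763), where 56763 = lcm(2703, 63).
gcd(56763, 87) = 3 and 3 | (80 − 11384), so the pair is consistent; merging gives y ≡ 1033118 (mod 1646127), where 1646127 = lcm(56763, 87).
The solution is unique modulo lcm(2703, 63, 87) = 1646127.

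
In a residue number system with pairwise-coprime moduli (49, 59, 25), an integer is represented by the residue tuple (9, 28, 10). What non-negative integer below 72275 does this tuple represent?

The moduli are pairwise coprime; N = 49·59·25 = 72275.
N/49 = 1475; 1475 ≡ 5 (mod 49); 5·10 ≡ 1, so inverse 10.
N/59 = 1225; 1225 ≡ 45 (mod 59); 45·21 ≡ 1, so inverse 21.
N/25 = 2891; 2891 ≡ 16 (mod 25); 16·11 ≡ 1, so inverse 11.
x ≡ 9·1475·10 + 28·1225·21 + 10·2891·11 = 1171060.
1171060 mod 72275 = 14660.

14660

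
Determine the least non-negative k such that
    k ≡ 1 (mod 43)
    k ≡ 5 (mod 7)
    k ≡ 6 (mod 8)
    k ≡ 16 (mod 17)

13718

The moduli are pairwise coprime; N = 43·7·8·17 = 40936.
N/43 = 952; 952 ≡ 6 (mod 43); 6·36 ≡ 1, so inverse 36.
N/7 = 5848; 5848 ≡ 3 (mod 7); 3·5 ≡ 1, so inverse 5.
N/8 = 5117; 5117 ≡ 5 (mod 8); 5·5 ≡ 1, so inverse 5.
N/17 = 2408; 2408 ≡ 11 (mod 17); 11·14 ≡ 1, so inverse 14.
k ≡ 1·952·36 + 5·5848·5 + 6·5117·5 + 16·2408·14 = 873374.
873374 mod 40936 = 13718.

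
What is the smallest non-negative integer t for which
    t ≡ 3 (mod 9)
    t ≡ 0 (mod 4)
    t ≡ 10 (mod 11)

The moduli are pairwise coprime; N = 9·4·11 = 396.
N/9 = 44; 44 ≡ 8 (mod 9); 8·8 ≡ 1, so inverse 8.
N/4 = 99; 99 ≡ 3 (mod 4); 3·3 ≡ 1, so inverse 3.
N/11 = 36; 36 ≡ 3 (mod 11); 3·4 ≡ 1, so inverse 4.
t ≡ 3·44·8 + 0·99·3 + 10·36·4 = 2496.
2496 mod 396 = 120.

120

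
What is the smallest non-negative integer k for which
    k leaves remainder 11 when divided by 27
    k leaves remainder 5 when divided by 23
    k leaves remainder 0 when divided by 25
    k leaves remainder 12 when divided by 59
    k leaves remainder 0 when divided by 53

44099975

The moduli are pairwise coprime; N = 27·23·25·59·53 = 48546675.
N/27 = 1798025; 1798025 ≡ 14 (mod 27); 14·2 ≡ 1, so inverse 2.
N/23 = 2110725; 2110725 ≡ 15 (mod 23); 15·20 ≡ 1, so inverse 20.
N/25 = 1941867; 1941867 ≡ 17 (mod 25); 17·3 ≡ 1, so inverse 3.
N/59 = 822825; 822825 ≡ 11 (mod 59); 11·43 ≡ 1, so inverse 43.
N/53 = 915975; 915975 ≡ 29 (mod 53); 29·11 ≡ 1, so inverse 11.
k ≡ 11·1798025·2 + 5·2110725·20 + 0·1941867·3 + 12·822825·43 + 0·915975·11 = 675206750.
675206750 mod 48546675 = 44099975.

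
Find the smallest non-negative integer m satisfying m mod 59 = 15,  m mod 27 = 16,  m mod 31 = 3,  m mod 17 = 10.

89872

The moduli are pairwise coprime; N = 59·27·31·17 = 839511.
N/59 = 14229; 14229 ≡ 10 (mod 59); 10·6 ≡ 1, so inverse 6.
N/27 = 31093; 31093 ≡ 16 (mod 27); 16·22 ≡ 1, so inverse 22.
N/31 = 27081; 27081 ≡ 18 (mod 31); 18·19 ≡ 1, so inverse 19.
N/17 = 49383; 49383 ≡ 15 (mod 17); 15·8 ≡ 1, so inverse 8.
m ≡ 15·14229·6 + 16·31093·22 + 3·27081·19 + 10·49383·8 = 17719603.
17719603 mod 839511 = 89872.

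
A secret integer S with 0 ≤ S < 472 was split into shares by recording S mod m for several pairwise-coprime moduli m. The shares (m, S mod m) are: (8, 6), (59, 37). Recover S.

214

From S ≡ 6 (mod 8) write S = 6 + 8t. Substituting into S ≡ 37 (mod 59) gives 8t ≡ 31 (mod 59), and since 8⁻¹ ≡ 37 (mod 59), t ≡ 26. Hence S ≡ 6 + 8·26 = 214 (mod 472).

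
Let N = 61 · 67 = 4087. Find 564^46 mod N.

1296

Mod 61: 564 ≡ 15; 15^46 ≡ 15 (mod 61).
Mod 67: 564 ≡ 28; 28^46 ≡ 23 (mod 67).
Combine by CRT: x ≡ 15 (mod 61), x ≡ 23 (mod 67) ⇒ x ≡ 1296 (mod 4087).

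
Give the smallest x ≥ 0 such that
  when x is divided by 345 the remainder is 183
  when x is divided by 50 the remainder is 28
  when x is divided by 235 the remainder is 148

gcd(345, 50) = 5 and 5 | (28 − 183), so the pair is consistent; merging gives x ≡ 528 (mod 3450), where 3450 = lcm(345, 50).
gcd(3450, 235) = 5 and 5 | (148 − 528), so the pair is consistent; merging gives x ≡ 93678 (mod 162150), where 162150 = lcm(3450, 235).
The solution is unique modulo lcm(345, 50, 235) = 162150.

93678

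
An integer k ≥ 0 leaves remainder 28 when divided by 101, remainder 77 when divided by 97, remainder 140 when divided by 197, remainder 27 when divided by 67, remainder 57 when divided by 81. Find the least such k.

Combine the congruences pairwise.
From k ≡ 28 (mod 101) write k = 28 + 101t. Substituting into k ≡ 77 (mod 97) gives 101t ≡ 49 (mod 97), and since 4⁻¹ ≡ 73 (mod 97), t ≡ 85. Hence k ≡ 28 + 101·85 = 8613 (mod 9797).
From k ≡ 8613 (mod 9797) write k = 8613 + 9797t. Substituting into k ≡ 140 (mod 197) gives 9797t ≡ 195 (mod 197), and since 144⁻¹ ≡ 26 (mod 197), t ≡ 145. Hence k ≡ 8613 + 9797·145 = 1429178 (mod 1930009).
From k ≡ 1429178 (mod 1930009) write k = 1429178 + 1930009t. Substituting into k ≡ 27 (mod 67) gives 1930009t ≡ 26 (mod 67), and since 7⁻¹ ≡ 48 (mod 67), t ≡ 42. Hence k ≡ 1429178 + 1930009·42 = 82489556 (mod 129310603).
From k ≡ 82489556 (mod 129310603) write k = 82489556 + 129310603t. Substituting into k ≡ 57 (mod 81) gives 129310603t ≡ 10 (mod 81), and since 16⁻¹ ≡ 76 (mod 81), t ≡ 31. Hence k ≡ 82489556 + 129310603·31 = 4091118249 (mod 10474158843).

4091118249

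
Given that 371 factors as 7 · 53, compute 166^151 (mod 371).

Mod 7: 166 ≡ 5; by Fermat, exponent reduces to 151 mod 6 = 1; 5^1 ≡ 5 (mod 7).
Mod 53: 166 ≡ 7; by Fermat, exponent reduces to 151 mod 52 = 47; 7^47 ≡ 9 (mod 53).
Combine by CRT: x ≡ 5 (mod 7), x ≡ 9 (mod 53) ⇒ x ≡ 327 (mod 371).

327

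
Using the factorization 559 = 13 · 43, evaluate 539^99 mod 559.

Mod 13: 539 ≡ 6; by Fermat, exponent reduces to 99 mod 12 = 3; 6^3 ≡ 8 (mod 13).
Mod 43: 539 ≡ 23; by Fermat, exponent reduces to 99 mod 42 = 15; 23^15 ≡ 11 (mod 43).
Combine by CRT: x ≡ 8 (mod 13), x ≡ 11 (mod 43) ⇒ x ≡ 398 (mod 559).

398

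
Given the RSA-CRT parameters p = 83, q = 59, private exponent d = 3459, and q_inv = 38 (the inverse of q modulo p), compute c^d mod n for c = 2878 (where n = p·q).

d_p = d mod (p−1) = 3459 mod 82 = 15; d_q = d mod (q−1) = 37.
m₁ = c^(d_p) mod p: c ≡ 56 (mod 83), and 56^15 mod 83 = 2.
m₂ = c^(d_q) mod q: c ≡ 46 (mod 59), and 46^37 mod 59 = 25.
h = q_inv·(m₁ − m₂) mod p = 38·(2 − 25) mod 83 = 39.
m = m₂ + h·q = 25 + 39·59 = 2326.

2326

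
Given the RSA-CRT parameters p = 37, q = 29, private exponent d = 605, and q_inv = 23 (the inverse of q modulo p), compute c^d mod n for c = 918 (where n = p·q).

d_p = d mod (p−1) = 605 mod 36 = 29; d_q = d mod (q−1) = 17.
m₁ = c^(d_p) mod p: c ≡ 30 (mod 37), and 30^29 mod 37 = 25.
m₂ = c^(d_q) mod q: c ≡ 19 (mod 29), and 19^17 mod 29 = 14.
h = q_inv·(m₁ − m₂) mod p = 23·(25 − 14) mod 37 = 31.
m = m₂ + h·q = 14 + 31·29 = 913.

913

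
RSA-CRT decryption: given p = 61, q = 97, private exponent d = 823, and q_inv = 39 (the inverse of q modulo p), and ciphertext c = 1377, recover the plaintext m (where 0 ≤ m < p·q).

4504

d_p = d mod (p−1) = 823 mod 60 = 43; d_q = d mod (q−1) = 55.
m₁ = c^(d_p) mod p: c ≡ 35 (mod 61), and 35^43 mod 61 = 51.
m₂ = c^(d_q) mod q: c ≡ 19 (mod 97), and 19^55 mod 97 = 42.
h = q_inv·(m₁ − m₂) mod p = 39·(51 − 42) mod 61 = 46.
m = m₂ + h·q = 42 + 46·97 = 4504.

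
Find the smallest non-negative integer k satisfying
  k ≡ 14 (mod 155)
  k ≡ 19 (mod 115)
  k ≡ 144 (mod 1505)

414019

Combine the congruences pairwise.
gcd(155, 115) = 5 and 5 | (19 − 14), so the pair is consistent; merging gives k ≡ 479 (mod 3565), where 3565 = lcm(155, 115).
gcd(3565, 1505) = 5 and 5 | (144 − 479), so the pair is consistent; merging gives k ≡ 414019 (mod 1073065), where 1073065 = lcm(3565, 1505).
The solution is unique modulo lcm(155, 115, 1505) = 1073065.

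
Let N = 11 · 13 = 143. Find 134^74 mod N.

Mod 11: 134 ≡ 2; by Fermat, exponent reduces to 74 mod 10 = 4; 2^4 ≡ 5 (mod 11).
Mod 13: 134 ≡ 4; by Fermat, exponent reduces to 74 mod 12 = 2; 4^2 ≡ 3 (mod 13).
Combine by CRT: x ≡ 5 (mod 11), x ≡ 3 (mod 13) ⇒ x ≡ 16 (mod 143).

16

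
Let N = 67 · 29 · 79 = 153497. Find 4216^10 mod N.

Mod 67: 4216 ≡ 62; 62^10 ≡ 40 (mod 67).
Mod 29: 4216 ≡ 11; 11^10 ≡ 22 (mod 29).
Mod 79: 4216 ≡ 29; 29^10 ≡ 19 (mod 79).
Combine by CRT: x ≡ 40 (mod 67), x ≡ 22 (mod 29), x ≡ 19 (mod 79) ⇒ x ≡ 141745 (mod 153497).

141745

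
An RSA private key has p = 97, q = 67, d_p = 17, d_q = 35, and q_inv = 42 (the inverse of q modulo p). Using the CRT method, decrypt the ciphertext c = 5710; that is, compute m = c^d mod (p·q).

6322

m₁ = c^(d_p) mod p: c ≡ 84 (mod 97), and 84^17 mod 97 = 17.
m₂ = c^(d_q) mod q: c ≡ 15 (mod 67), and 15^35 mod 67 = 24.
h = q_inv·(m₁ − m₂) mod p = 42·(17 − 24) mod 97 = 94.
m = m₂ + h·q = 24 + 94·67 = 6322.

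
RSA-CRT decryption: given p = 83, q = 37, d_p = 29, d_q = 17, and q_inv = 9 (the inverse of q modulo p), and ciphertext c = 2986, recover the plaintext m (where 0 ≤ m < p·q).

2304

m₁ = c^(d_p) mod p: c ≡ 81 (mod 83), and 81^29 mod 83 = 63.
m₂ = c^(d_q) mod q: c ≡ 26 (mod 37), and 26^17 mod 37 = 10.
h = q_inv·(m₁ − m₂) mod p = 9·(63 − 10) mod 83 = 62.
m = m₂ + h·q = 10 + 62·37 = 2304.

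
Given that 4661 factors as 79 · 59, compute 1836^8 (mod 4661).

4159

Mod 79: 1836 ≡ 19; 19^8 ≡ 51 (mod 79).
Mod 59: 1836 ≡ 7; 7^8 ≡ 29 (mod 59).
Combine by CRT: x ≡ 51 (mod 79), x ≡ 29 (mod 59) ⇒ x ≡ 4159 (mod 4661).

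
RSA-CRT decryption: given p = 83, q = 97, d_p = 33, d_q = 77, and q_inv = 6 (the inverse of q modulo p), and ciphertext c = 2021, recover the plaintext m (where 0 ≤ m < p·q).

m₁ = c^(d_p) mod p: c ≡ 29 (mod 83), and 29^33 mod 83 = 78.
m₂ = c^(d_q) mod q: c ≡ 81 (mod 97), and 81^77 mod 97 = 91.
h = q_inv·(m₁ − m₂) mod p = 6·(78 − 91) mod 83 = 5.
m = m₂ + h·q = 91 + 5·97 = 576.

576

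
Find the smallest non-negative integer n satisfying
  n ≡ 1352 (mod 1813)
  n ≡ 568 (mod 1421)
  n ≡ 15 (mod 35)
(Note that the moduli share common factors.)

gcd(1813, 1421) = 49 and 49 | (568 − 1352), so the pair is consistent; merging gives n ≡ 50303 (mod 52577), where 52577 = lcm(1813, 1421).
gcd(52577, 35) = 7 and 7 | (15 − 50303), so the pair is consistent; merging gives n ≡ 102880 (mod 262885), where 262885 = lcm(52577, 35).
The solution is unique modulo lcm(1813, 1421, 35) = 262885.

102880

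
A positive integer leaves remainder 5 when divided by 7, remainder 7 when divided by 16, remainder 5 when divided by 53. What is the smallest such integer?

The moduli are pairwise coprime; M = 7·16·53 = 5936.
M/7 = 848; 848 ≡ 1 (mod 7), inverse 1.
M/16 = 371; 371 ≡ 3 (mod 16); 3·11 ≡ 1, so inverse 11.
M/53 = 112; 112 ≡ 6 (mod 53); 6·9 ≡ 1, so inverse 9.
n ≡ 5·848·1 + 7·371·11 + 5·112·9 = 37847.
37847 mod 5936 = 2231.

2231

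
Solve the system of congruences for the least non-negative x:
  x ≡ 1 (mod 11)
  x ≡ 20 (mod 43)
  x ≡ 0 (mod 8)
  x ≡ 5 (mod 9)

The moduli are pairwise coprime; N = 11·43·8·9 = 34056.
N/11 = 3096; 3096 ≡ 5 (mod 11); 5·9 ≡ 1, so inverse 9.
N/43 = 792; 792 ≡ 18 (mod 43); 18·12 ≡ 1, so inverse 12.
N/8 = 4257; 4257 ≡ 1 (mod 8), inverse 1.
N/9 = 3784; 3784 ≡ 4 (mod 9); 4·7 ≡ 1, so inverse 7.
x ≡ 1·3096·9 + 20·792·12 + 0·4257·1 + 5·3784·7 = 350384.
350384 mod 34056 = 9824.

9824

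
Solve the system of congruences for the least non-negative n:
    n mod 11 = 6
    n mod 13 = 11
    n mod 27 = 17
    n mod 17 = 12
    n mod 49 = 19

The moduli are pairwise coprime; M = 11·13·27·17·49 = 3216213.
M/11 = 292383; 292383 ≡ 3 (mod 11); 3·4 ≡ 1, so inverse 4.
M/13 = 247401; 247401 ≡ 11 (mod 13); 11·6 ≡ 1, so inverse 6.
M/27 = 119119; 119119 ≡ 22 (mod 27); 22·16 ≡ 1, so inverse 16.
M/17 = 189189; 189189 ≡ 13 (mod 17); 13·4 ≡ 1, so inverse 4.
M/49 = 65637; 65637 ≡ 26 (mod 49); 26·17 ≡ 1, so inverse 17.
n ≡ 6·292383·4 + 11·247401·6 + 17·119119·16 + 12·189189·4 + 19·65637·17 = 86027849.
86027849 mod 3216213 = 2406311.

2406311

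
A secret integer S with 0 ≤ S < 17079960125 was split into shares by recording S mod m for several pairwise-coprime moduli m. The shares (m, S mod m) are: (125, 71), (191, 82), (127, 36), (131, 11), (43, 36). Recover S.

From S ≡ 71 (mod 125) write S = 71 + 125t. Substituting into S ≡ 82 (mod 191) gives 125t ≡ 11 (mod 191), and since 125⁻¹ ≡ 136 (mod 191), t ≡ 159. Hence S ≡ 71 + 125·159 = 19946 (mod 23875).
From S ≡ 19946 (mod 23875) write S = 19946 + 23875t. Substituting into S ≡ 36 (mod 127) gives 23875t ≡ 29 (mod 127), and since 126⁻¹ ≡ 126 (mod 127), t ≡ 98. Hence S ≡ 19946 + 23875·98 = 2359696 (mod 3032125).
From S ≡ 2359696 (mod 3032125) write S = 2359696 + 3032125t. Substituting into S ≡ 11 (mod 131) gives 3032125t ≡ 18 (mod 131), and since 130⁻¹ ≡ 130 (mod 131), t ≡ 113. Hence S ≡ 2359696 + 3032125·113 = 344989821 (mod 397208375).
From S ≡ 344989821 (mod 397208375) write S = 344989821 + 397208375t. Substituting into S ≡ 36 (mod 43) gives 397208375t ≡ 32 (mod 43), and since 3⁻¹ ≡ 29 (mod 43), t ≡ 25. Hence S ≡ 344989821 + 397208375·25 = 10275199196 (mod 17079960125).

10275199196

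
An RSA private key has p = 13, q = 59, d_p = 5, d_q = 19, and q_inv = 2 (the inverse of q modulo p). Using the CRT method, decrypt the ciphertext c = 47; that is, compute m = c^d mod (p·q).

645

m₁ = c^(d_p) mod p: c ≡ 8 (mod 13), and 8^5 mod 13 = 8.
m₂ = c^(d_q) mod q: c ≡ 47 (mod 59), and 47^19 mod 59 = 55.
h = q_inv·(m₁ − m₂) mod p = 2·(8 − 55) mod 13 = 10.
m = m₂ + h·q = 55 + 10·59 = 645.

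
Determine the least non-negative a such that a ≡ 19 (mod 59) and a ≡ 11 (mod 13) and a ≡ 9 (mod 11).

2143

From a ≡ 19 (mod 59) write a = 19 + 59t. Substituting into a ≡ 11 (mod 13) gives 59t ≡ 5 (mod 13), and since 7⁻¹ ≡ 2 (mod 13), t ≡ 10. Hence a ≡ 19 + 59·10 = 609 (mod 767).
From a ≡ 609 (mod 767) write a = 609 + 767t. Substituting into a ≡ 9 (mod 11) gives 767t ≡ 5 (mod 11), and since 8⁻¹ ≡ 7 (mod 11), t ≡ 2. Hence a ≡ 609 + 767·2 = 2143 (mod 8437).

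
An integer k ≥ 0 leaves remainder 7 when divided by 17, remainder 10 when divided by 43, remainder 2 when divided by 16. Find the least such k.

The moduli are pairwise coprime; N = 17·43·16 = 11696.
N/17 = 688; 688 ≡ 8 (mod 17); 8·15 ≡ 1, so inverse 15.
N/43 = 272; 272 ≡ 14 (mod 43); 14·40 ≡ 1, so inverse 40.
N/16 = 731; 731 ≡ 11 (mod 16); 11·3 ≡ 1, so inverse 3.
k ≡ 7·688·15 + 10·272·40 + 2·731·3 = 185426.
185426 mod 11696 = 9986.

9986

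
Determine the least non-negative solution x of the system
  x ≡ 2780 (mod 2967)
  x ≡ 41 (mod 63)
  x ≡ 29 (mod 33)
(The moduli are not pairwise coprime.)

112559

Combine the congruences pairwise.
gcd(2967, 63) = 3 and 3 | (41 − 2780), so the pair is consistent; merging gives x ≡ 50252 (mod 62307), where 62307 = lcm(2967, 63).
gcd(62307, 33) = 3 and 3 | (29 − 50252), so the pair is consistent; merging gives x ≡ 112559 (mod 685377), where 685377 = lcm(62307, 33).
The solution is unique modulo lcm(2967, 63, 33) = 685377.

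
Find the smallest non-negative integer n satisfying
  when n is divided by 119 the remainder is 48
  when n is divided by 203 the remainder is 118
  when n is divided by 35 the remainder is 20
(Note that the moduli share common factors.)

Combine the congruences pairwise.
gcd(119, 203) = 7 and 7 | (118 − 48), so the pair is consistent; merging gives n ≡ 524 (mod 3451), where 3451 = lcm(119, 203).
gcd(3451, 35) = 7 and 7 | (20 − 524), so the pair is consistent; merging gives n ≡ 3975 (mod 17255), where 17255 = lcm(3451, 35).
The solution is unique modulo lcm(119, 203, 35) = 17255.

3975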